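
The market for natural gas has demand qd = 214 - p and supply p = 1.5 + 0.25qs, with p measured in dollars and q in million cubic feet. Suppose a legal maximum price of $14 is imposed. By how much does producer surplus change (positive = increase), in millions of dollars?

-3300

Rearranging supply gives qs = 4p - 6. Equilibrium: 214 - p = 4p - 6, so 220 = 5p and p* = 44, q* = 170.
The ceiling of 14 is below the equilibrium price 44, so it binds.
At p = 14: qd = 214 - 14 = 200 and qs = 4·14 - 6 = 50.
Producer surplus without the control is ½ · (44 - 1.5) · 170 = 3612.5.
With the ceiling, producers sell 50 units at 14, so PS = ½ · (14 - 1.5) · 50 = 312.5.
Change in producer surplus = 312.5 - 3612.5 = -3300.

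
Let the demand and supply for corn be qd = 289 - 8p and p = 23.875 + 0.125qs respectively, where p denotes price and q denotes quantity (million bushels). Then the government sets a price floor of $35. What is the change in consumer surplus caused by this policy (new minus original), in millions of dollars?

Rearranging supply gives qs = 8p - 191. Without the control the market clears where 289 - 8p = 8p - 191, i.e. p* = 30 and q* = 49.
Since 35 > 30, the floor is binding.
At p = 35: qd = 289 - 8·35 = 9 and qs = 8·35 - 191 = 89.
Consumer surplus without the control is ½ · (36.125 - 30) · 49 = 150.0625.
With the floor, consumers buy 9 units at 35, so CS = ½ · (36.125 - 35) · 9 = 5.0625.
Change in consumer surplus = 5.0625 - 150.0625 = -145.

-145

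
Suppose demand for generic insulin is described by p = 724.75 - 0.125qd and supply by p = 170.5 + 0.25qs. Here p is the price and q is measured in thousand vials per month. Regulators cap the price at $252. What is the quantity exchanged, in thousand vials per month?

Rearranging demand gives qd = 5798 - 8p; rearranging supply gives qs = 4p - 682. Without the control the market clears where 5798 - 8p = 4p - 682, i.e. p* = 540 and q* = 1478.
Since 252 < 540, the ceiling is binding.
At p = 252: qd = 5798 - 8·252 = 3782 and qs = 4·252 - 682 = 326.
The quantity actually transacted is the short side, supply: 326.

326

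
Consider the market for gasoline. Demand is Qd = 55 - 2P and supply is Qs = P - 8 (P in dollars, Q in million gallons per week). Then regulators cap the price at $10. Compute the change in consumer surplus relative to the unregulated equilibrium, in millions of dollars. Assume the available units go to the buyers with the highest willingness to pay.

In a free market, 55 - 2P = P - 8 gives the equilibrium P* = 21, Q* = 13.
Since 10 < 21, the ceiling is binding.
At P = 10: Qd = 55 - 2·10 = 35 and Qs = 10 - 8 = 2.
Consumer surplus without the control is ½ · (27.5 - 21) · 13 = 42.25.
With the ceiling, 2 units are sold at 10 (assume they go to the highest-value buyers). The demand price at Q = 2 is 26.5, so CS = ½ · [(27.5 - 10) + (26.5 - 10)] · 2 = 34.
Change in consumer surplus = 34 - 42.25 = -8.25.

-8.25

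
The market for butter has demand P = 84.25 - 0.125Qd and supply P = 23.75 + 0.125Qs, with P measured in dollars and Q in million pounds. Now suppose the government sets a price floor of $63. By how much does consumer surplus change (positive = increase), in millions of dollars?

Rearranging demand gives Qd = 674 - 8P; rearranging supply gives Qs = 8P - 190. In a free market, 674 - 8P = 8P - 190 gives the equilibrium P* = 54, Q* = 242.
Since 63 > 54, the floor is binding.
At P = 63: Qd = 674 - 8·63 = 170 and Qs = 8·63 - 190 = 314.
Consumer surplus without the control is ½ · (84.25 - 54) · 242 = 3660.25.
With the floor, consumers buy 170 units at 63, so CS = ½ · (84.25 - 63) · 170 = 1806.25.
Change in consumer surplus = 1806.25 - 3660.25 = -1854.

-1854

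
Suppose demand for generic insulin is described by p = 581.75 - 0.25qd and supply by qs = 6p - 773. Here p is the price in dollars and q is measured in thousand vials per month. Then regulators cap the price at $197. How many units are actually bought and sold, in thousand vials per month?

409

Rearranging demand gives qd = 2327 - 4p. Without the control the market clears where 2327 - 4p = 6p - 773, i.e. p* = 310 and q* = 1087.
Because the ceiling (197) lies below the market-clearing price, it is binding.
At p = 197: qd = 2327 - 4·197 = 1539 and qs = 6·197 - 773 = 409.
The quantity actually transacted is the short side, supply: 409.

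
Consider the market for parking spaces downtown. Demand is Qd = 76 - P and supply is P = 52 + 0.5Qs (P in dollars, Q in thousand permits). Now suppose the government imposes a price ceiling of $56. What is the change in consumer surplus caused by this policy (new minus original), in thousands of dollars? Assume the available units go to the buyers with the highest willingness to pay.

0

Rearranging supply gives Qs = 2P - 104. In a free market, 76 - P = 2P - 104 gives the equilibrium P* = 60, Q* = 16.
Because the ceiling (56) lies below the market-clearing price, it is binding.
At P = 56: Qd = 76 - 56 = 20 and Qs = 2·56 - 104 = 8.
Consumer surplus without the control is ½ · (76 - 60) · 16 = 128.
With the ceiling, 8 units are sold at 56 (assume they go to the highest-value buyers). The demand price at Q = 8 is 68, so CS = ½ · [(76 - 56) + (68 - 56)] · 8 = 128.
Change in consumer surplus = 128 - 128 = 0.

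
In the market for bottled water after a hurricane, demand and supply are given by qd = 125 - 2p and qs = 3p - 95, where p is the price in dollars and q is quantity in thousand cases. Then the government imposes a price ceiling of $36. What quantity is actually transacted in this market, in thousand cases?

13

In a free market, 125 - 2p = 3p - 95 gives the equilibrium p* = 44, q* = 37.
Because the ceiling (36) lies below the market-clearing price, it is binding.
At p = 36: qd = 125 - 2·36 = 53 and qs = 3·36 - 95 = 13.
The quantity actually transacted is the short side, supply: 13.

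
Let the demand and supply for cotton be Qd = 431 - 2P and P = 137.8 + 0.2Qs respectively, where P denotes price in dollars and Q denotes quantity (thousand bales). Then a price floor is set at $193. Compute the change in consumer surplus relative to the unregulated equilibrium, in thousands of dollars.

Rearranging supply gives Qs = 5P - 689. Equilibrium: 431 - 2P = 5P - 689, so 1120 = 7P and P* = 160, Q* = 111.
Because the floor (193) lies above the market-clearing price, it is binding.
At P = 193: Qd = 431 - 2·193 = 45 and Qs = 5·193 - 689 = 276.
Consumer surplus without the control is ½ · (215.5 - 160) · 111 = 3080.25.
With the floor, consumers buy 45 units at 193, so CS = ½ · (215.5 - 193) · 45 = 506.25.
Change in consumer surplus = 506.25 - 3080.25 = -2574.

-2574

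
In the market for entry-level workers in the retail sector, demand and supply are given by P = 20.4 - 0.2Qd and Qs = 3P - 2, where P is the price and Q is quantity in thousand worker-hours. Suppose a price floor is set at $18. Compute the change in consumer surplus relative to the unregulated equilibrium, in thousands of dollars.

-122.5

Rearranging demand gives Qd = 102 - 5P. Without the control the market clears where 102 - 5P = 3P - 2, i.e. P* = 13 and Q* = 37.
The floor of 18 is above the equilibrium price 13, so it binds.
At P = 18: Qd = 102 - 5·18 = 12 and Qs = 3·18 - 2 = 52.
Consumer surplus without the control is ½ · (20.4 - 13) · 37 = 136.9.
With the floor, consumers buy 12 units at 18, so CS = ½ · (20.4 - 18) · 12 = 14.4.
Change in consumer surplus = 14.4 - 136.9 = -122.5.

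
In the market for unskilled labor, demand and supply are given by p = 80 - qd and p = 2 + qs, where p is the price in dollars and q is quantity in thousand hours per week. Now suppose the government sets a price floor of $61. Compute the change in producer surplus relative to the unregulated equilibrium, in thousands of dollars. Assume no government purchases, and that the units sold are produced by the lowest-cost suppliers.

Rearranging demand gives qd = 80 - p; rearranging supply gives qs = p - 2. Without the control the market clears where 80 - p = p - 2, i.e. p* = 41 and q* = 39.
Because the floor (61) lies above the market-clearing price, it is binding.
At p = 61: qd = 80 - 61 = 19 and qs = 61 - 2 = 59.
Producer surplus without the control is ½ · (41 - 2) · 39 = 760.5.
With the floor, 19 units are sold at 61. The supply price at q = 19 is 21, so PS = ½ · [(61 - 2) + (61 - 21)] · 19 = 940.5.
Change in producer surplus = 940.5 - 760.5 = 180.

180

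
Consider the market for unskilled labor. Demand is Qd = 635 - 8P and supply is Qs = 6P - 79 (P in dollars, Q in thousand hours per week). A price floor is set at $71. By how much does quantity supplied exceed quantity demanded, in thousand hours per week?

280

In a free market, 635 - 8P = 6P - 79 gives the equilibrium P* = 51, Q* = 227.
The floor of 71 is above the equilibrium price 51, so it binds.
At P = 71: Qd = 635 - 8·71 = 67 and Qs = 6·71 - 79 = 347.
Surplus = Qs - Qd = 347 - 67 = 280.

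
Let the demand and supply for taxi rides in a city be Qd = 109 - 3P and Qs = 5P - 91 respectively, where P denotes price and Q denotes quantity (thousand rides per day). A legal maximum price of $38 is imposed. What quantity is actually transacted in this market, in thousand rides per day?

In a free market, 109 - 3P = 5P - 91 gives the equilibrium P* = 25, Q* = 34.
The ceiling of 38 is above the equilibrium price 25, so it is not binding; the market clears at P* = 25, Q* = 34.

34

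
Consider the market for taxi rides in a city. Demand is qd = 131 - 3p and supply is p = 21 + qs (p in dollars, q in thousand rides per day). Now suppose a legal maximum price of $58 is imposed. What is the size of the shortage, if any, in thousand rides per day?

0

Rearranging supply gives qs = p - 21. In a free market, 131 - 3p = p - 21 gives the equilibrium p* = 38, q* = 17.
The ceiling of 58 is above the equilibrium price 38, so it is not binding; the market clears at p* = 38, q* = 17.
Since the control does not bind, there is no shortage.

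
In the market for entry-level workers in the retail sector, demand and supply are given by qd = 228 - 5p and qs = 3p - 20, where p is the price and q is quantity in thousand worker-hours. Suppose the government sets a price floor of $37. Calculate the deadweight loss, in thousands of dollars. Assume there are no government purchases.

240

Setting quantity demanded equal to quantity supplied, 228 - 5p = 3p - 20, gives p* = 31 and q* = 73.
Since 37 > 31, the floor is binding.
At p = 37: qd = 228 - 5·37 = 43 and qs = 3·37 - 20 = 91.
Quantity traded falls to 43. At q = 43 the demand price is (228 - 43)/5 = 37 and the supply price is (20 + 43)/3 = 21.
Deadweight loss = ½ · (37 - 21) · (73 - 43) = ½ · 16 · 30 = 240.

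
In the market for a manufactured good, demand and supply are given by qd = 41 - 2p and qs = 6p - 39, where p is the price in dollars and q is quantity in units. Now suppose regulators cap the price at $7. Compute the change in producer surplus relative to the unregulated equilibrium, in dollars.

-36

In a free market, 41 - 2p = 6p - 39 gives the equilibrium p* = 10, q* = 21.
Since 7 < 10, the ceiling is binding.
At p = 7: qd = 41 - 2·7 = 27 and qs = 6·7 - 39 = 3.
Producer surplus without the control is ½ · (10 - 6.5) · 21 = 36.75.
With the ceiling, producers sell 3 units at 7, so PS = ½ · (7 - 6.5) · 3 = 0.75.
Change in producer surplus = 0.75 - 36.75 = -36.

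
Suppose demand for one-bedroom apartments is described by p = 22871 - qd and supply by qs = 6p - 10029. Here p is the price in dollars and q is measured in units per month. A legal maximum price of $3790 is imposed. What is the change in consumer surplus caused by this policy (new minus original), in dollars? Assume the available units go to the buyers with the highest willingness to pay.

Rearranging demand gives qd = 22871 - p. In a free market, 22871 - p = 6p - 10029 gives the equilibrium p* = 4700, q* = 18171.
The ceiling of 3790 is below the equilibrium price 4700, so it binds.
At p = 3790: qd = 22871 - 3790 = 19081 and qs = 6·3790 - 10029 = 12711.
Consumer surplus without the control is ½ · (22871 - 4700) · 18171 = 165092620.5.
With the ceiling, 12711 units are sold at 3790 (assume they go to the highest-value buyers). The demand price at q = 12711 is 10160, so CS = ½ · [(22871 - 3790) + (10160 - 3790)] · 12711 = 161753830.5.
Change in consumer surplus = 161753830.5 - 165092620.5 = -3338790.

-3338790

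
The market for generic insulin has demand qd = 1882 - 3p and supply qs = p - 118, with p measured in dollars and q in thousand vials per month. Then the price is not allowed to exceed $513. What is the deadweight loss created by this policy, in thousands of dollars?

0

In a free market, 1882 - 3p = p - 118 gives the equilibrium p* = 500, q* = 382.
The ceiling of 513 is above the equilibrium price 500, so it is not binding; the market clears at p* = 500, q* = 382.
Since the control does not bind, no trades are prevented and deadweight loss is zero.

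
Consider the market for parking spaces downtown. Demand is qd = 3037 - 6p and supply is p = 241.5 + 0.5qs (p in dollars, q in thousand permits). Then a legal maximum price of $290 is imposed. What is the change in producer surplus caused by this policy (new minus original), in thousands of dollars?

-37050

Rearranging supply gives qs = 2p - 483. Setting quantity demanded equal to quantity supplied, 3037 - 6p = 2p - 483, gives p* = 440 and q* = 397.
The ceiling of 290 is below the equilibrium price 440, so it binds.
At p = 290: qd = 3037 - 6·290 = 1297 and qs = 2·290 - 483 = 97.
Producer surplus without the control is ½ · (440 - 241.5) · 397 = 39402.25.
With the ceiling, producers sell 97 units at 290, so PS = ½ · (290 - 241.5) · 97 = 2352.25.
Change in producer surplus = 2352.25 - 39402.25 = -37050.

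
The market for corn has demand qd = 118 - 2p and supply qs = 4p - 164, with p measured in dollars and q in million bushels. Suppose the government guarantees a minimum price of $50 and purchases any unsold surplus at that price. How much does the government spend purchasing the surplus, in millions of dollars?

In a free market, 118 - 2p = 4p - 164 gives the equilibrium p* = 47, q* = 24.
The floor of 50 is above the equilibrium price 47, so it binds.
At p = 50: qd = 118 - 2·50 = 18 and qs = 4·50 - 164 = 36.
Surplus = qs - qd = 18.
Government expenditure = surplus × support price = 18 × 50 = 900.

900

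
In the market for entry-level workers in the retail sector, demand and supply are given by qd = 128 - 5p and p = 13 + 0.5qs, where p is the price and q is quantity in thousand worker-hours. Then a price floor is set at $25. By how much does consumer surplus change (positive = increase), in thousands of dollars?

Rearranging supply gives qs = 2p - 26. Without the control the market clears where 128 - 5p = 2p - 26, i.e. p* = 22 and q* = 18.
Because the floor (25) lies above the market-clearing price, it is binding.
At p = 25: qd = 128 - 5·25 = 3 and qs = 2·25 - 26 = 24.
Consumer surplus without the control is ½ · (25.6 - 22) · 18 = 32.4.
With the floor, consumers buy 3 units at 25, so CS = ½ · (25.6 - 25) · 3 = 0.9.
Change in consumer surplus = 0.9 - 32.4 = -31.5.

-31.5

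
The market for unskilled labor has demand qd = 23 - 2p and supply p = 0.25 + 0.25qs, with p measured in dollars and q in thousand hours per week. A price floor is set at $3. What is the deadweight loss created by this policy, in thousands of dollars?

0

Rearranging supply gives qs = 4p - 1. In a free market, 23 - 2p = 4p - 1 gives the equilibrium p* = 4, q* = 15.
Since 3 is below p* = 4, the floor does not bind and the free-market outcome prevails.
Since the control does not bind, no trades are prevented and deadweight loss is zero.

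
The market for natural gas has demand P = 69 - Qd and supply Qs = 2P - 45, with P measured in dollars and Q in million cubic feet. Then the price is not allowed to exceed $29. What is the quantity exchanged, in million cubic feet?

Rearranging demand gives Qd = 69 - P. In a free market, 69 - P = 2P - 45 gives the equilibrium P* = 38, Q* = 31.
The ceiling of 29 is below the equilibrium price 38, so it binds.
At P = 29: Qd = 69 - 29 = 40 and Qs = 2·29 - 45 = 13.
The quantity actually transacted is the short side, supply: 13.

13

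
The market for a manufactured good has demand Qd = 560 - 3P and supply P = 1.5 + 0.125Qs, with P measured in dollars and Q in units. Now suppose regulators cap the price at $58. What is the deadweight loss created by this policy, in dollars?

Rearranging supply gives Qs = 8P - 12. In a free market, 560 - 3P = 8P - 12 gives the equilibrium P* = 52, Q* = 404.
The ceiling of 58 is above the equilibrium price 52, so it is not binding; the market clears at P* = 52, Q* = 404.
Since the control does not bind, no trades are prevented and deadweight loss is zero.

0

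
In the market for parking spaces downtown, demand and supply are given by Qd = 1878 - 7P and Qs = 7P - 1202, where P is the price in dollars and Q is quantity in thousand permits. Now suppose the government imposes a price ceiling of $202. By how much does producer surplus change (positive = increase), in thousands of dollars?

In a free market, 1878 - 7P = 7P - 1202 gives the equilibrium P* = 220, Q* = 338.
The ceiling of 202 is below the equilibrium price 220, so it binds.
At P = 202: Qd = 1878 - 7·202 = 464 and Qs = 7·202 - 1202 = 212.
Producer surplus without the control is ½ · (220 - 1202/7) · 338 = 57122/7.
With the ceiling, producers sell 212 units at 202, so PS = ½ · (202 - 1202/7) · 212 = 22472/7.
Change in producer surplus = 22472/7 - 57122/7 = -4950.

-4950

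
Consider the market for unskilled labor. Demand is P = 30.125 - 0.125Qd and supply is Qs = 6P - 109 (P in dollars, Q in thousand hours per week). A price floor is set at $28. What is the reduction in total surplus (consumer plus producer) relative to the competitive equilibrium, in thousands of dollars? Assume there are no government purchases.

Rearranging demand gives Qd = 241 - 8P. In a free market, 241 - 8P = 6P - 109 gives the equilibrium P* = 25, Q* = 41.
Because the floor (28) lies above the market-clearing price, it is binding.
At P = 28: Qd = 241 - 8·28 = 17 and Qs = 6·28 - 109 = 59.
Quantity traded falls to 17. At Q = 17 the demand price is (241 - 17)/8 = 28 and the supply price is (109 + 17)/6 = 21.
Deadweight loss = ½ · (28 - 21) · (41 - 17) = ½ · 7 · 24 = 84.

84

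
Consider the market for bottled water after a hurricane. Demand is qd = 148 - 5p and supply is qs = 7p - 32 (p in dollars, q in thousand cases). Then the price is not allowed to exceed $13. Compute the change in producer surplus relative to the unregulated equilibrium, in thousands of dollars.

In a free market, 148 - 5p = 7p - 32 gives the equilibrium p* = 15, q* = 73.
Since 13 < 15, the ceiling is binding.
At p = 13: qd = 148 - 5·13 = 83 and qs = 7·13 - 32 = 59.
Producer surplus without the control is ½ · (15 - 32/7) · 73 = 5329/14.
With the ceiling, producers sell 59 units at 13, so PS = ½ · (13 - 32/7) · 59 = 3481/14.
Change in producer surplus = 3481/14 - 5329/14 = -132.

-132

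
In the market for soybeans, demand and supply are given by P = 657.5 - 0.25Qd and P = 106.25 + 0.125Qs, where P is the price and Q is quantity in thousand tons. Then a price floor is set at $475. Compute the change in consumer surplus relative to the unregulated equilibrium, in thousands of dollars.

-203500

Rearranging demand gives Qd = 2630 - 4P; rearranging supply gives Qs = 8P - 850. In a free market, 2630 - 4P = 8P - 850 gives the equilibrium P* = 290, Q* = 1470.
Because the floor (475) lies above the market-clearing price, it is binding.
At P = 475: Qd = 2630 - 4·475 = 730 and Qs = 8·475 - 850 = 2950.
Consumer surplus without the control is ½ · (657.5 - 290) · 1470 = 270112.5.
With the floor, consumers buy 730 units at 475, so CS = ½ · (657.5 - 475) · 730 = 66612.5.
Change in consumer surplus = 66612.5 - 270112.5 = -203500.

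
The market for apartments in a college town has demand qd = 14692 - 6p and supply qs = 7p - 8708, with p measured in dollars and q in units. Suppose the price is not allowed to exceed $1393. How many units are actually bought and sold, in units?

In a free market, 14692 - 6p = 7p - 8708 gives the equilibrium p* = 1800, q* = 3892.
Since 1393 < 1800, the ceiling is binding.
At p = 1393: qd = 14692 - 6·1393 = 6334 and qs = 7·1393 - 8708 = 1043.
The quantity actually transacted is the short side, supply: 1043.

1043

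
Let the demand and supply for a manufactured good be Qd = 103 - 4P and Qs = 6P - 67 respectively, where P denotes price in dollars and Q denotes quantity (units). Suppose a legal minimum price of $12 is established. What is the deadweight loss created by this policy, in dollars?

Without the control the market clears where 103 - 4P = 6P - 67, i.e. P* = 17 and Q* = 35.
The floor of 12 is below the equilibrium price 17, so it is not binding; the market clears at P* = 17, Q* = 35.
Since the control does not bind, no trades are prevented and deadweight loss is zero.

0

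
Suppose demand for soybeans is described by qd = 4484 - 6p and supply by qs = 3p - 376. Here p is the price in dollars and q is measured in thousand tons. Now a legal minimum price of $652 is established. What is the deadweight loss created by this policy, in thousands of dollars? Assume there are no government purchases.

112896

Equilibrium: 4484 - 6p = 3p - 376, so 4860 = 9p and p* = 540, q* = 1244.
Because the floor (652) lies above the market-clearing price, it is binding.
At p = 652: qd = 4484 - 6·652 = 572 and qs = 3·652 - 376 = 1580.
Quantity traded falls to 572. At q = 572 the demand price is (4484 - 572)/6 = 652 and the supply price is (376 + 572)/3 = 316.
Deadweight loss = ½ · (652 - 316) · (1244 - 572) = ½ · 336 · 672 = 112896.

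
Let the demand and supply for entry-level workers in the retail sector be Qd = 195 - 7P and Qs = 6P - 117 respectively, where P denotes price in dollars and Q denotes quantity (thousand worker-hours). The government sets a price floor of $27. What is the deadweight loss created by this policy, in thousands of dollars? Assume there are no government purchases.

Without the control the market clears where 195 - 7P = 6P - 117, i.e. P* = 24 and Q* = 27.
Because the floor (27) lies above the market-clearing price, it is binding.
At P = 27: Qd = 195 - 7·27 = 6 and Qs = 6·27 - 117 = 45.
Quantity traded falls to 6. At Q = 6 the demand price is (195 - 6)/7 = 27 and the supply price is (117 + 6)/6 = 20.5.
Deadweight loss = ½ · (27 - 20.5) · (27 - 6) = ½ · 6.5 · 21 = 68.25.

68.25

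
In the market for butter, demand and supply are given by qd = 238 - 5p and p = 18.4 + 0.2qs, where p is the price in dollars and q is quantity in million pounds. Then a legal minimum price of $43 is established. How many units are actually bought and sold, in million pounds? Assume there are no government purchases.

Rearranging supply gives qs = 5p - 92. Setting quantity demanded equal to quantity supplied, 238 - 5p = 5p - 92, gives p* = 33 and q* = 73.
Because the floor (43) lies above the market-clearing price, it is binding.
At p = 43: qd = 238 - 5·43 = 23 and qs = 5·43 - 92 = 123.
The quantity actually transacted is the short side, demand: 23.

23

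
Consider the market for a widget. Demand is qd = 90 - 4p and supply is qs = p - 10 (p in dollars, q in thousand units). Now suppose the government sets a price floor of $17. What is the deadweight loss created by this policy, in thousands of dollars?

Equilibrium: 90 - 4p = p - 10, so 100 = 5p and p* = 20, q* = 10.
The floor of 17 is below the equilibrium price 20, so it is not binding; the market clears at p* = 20, q* = 10.
Since the control does not bind, no trades are prevented and deadweight loss is zero.

0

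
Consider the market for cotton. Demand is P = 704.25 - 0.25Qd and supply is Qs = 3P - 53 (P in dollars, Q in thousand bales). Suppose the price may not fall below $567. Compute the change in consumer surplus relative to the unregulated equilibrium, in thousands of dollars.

-135491

Rearranging demand gives Qd = 2817 - 4P. Without the control the market clears where 2817 - 4P = 3P - 53, i.e. P* = 410 and Q* = 1177.
Since 567 > 410, the floor is binding.
At P = 567: Qd = 2817 - 4·567 = 549 and Qs = 3·567 - 53 = 1648.
Consumer surplus without the control is ½ · (704.25 - 410) · 1177 = 173166.125.
With the floor, consumers buy 549 units at 567, so CS = ½ · (704.25 - 567) · 549 = 37675.125.
Change in consumer surplus = 37675.125 - 173166.125 = -135491.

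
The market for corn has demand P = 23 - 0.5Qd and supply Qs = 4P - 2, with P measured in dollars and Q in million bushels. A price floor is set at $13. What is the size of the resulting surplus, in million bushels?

30

Rearranging demand gives Qd = 46 - 2P. Setting quantity demanded equal to quantity supplied, 46 - 2P = 4P - 2, gives P* = 8 and Q* = 30.
Since 13 > 8, the floor is binding.
At P = 13: Qd = 46 - 2·13 = 20 and Qs = 4·13 - 2 = 50.
Surplus = Qs - Qd = 50 - 20 = 30.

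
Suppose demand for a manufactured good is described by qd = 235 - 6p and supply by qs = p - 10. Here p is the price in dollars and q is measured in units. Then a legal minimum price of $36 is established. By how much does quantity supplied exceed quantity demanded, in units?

7

Without the control the market clears where 235 - 6p = p - 10, i.e. p* = 35 and q* = 25.
Since 36 > 35, the floor is binding.
At p = 36: qd = 235 - 6·36 = 19 and qs = 36 - 10 = 26.
Surplus = qs - qd = 26 - 19 = 7.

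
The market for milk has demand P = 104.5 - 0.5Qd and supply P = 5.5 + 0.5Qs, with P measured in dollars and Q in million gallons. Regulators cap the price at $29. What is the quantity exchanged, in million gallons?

Rearranging demand gives Qd = 209 - 2P; rearranging supply gives Qs = 2P - 11. Setting quantity demanded equal to quantity supplied, 209 - 2P = 2P - 11, gives P* = 55 and Q* = 99.
The ceiling of 29 is below the equilibrium price 55, so it binds.
At P = 29: Qd = 209 - 2·29 = 151 and Qs = 2·29 - 11 = 47.
The quantity actually transacted is the short side, supply: 47.

47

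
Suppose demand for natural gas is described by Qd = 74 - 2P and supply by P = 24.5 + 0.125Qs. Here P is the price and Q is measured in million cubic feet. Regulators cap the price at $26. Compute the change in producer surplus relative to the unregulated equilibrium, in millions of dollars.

-16

Rearranging supply gives Qs = 8P - 196. Without the control the market clears where 74 - 2P = 8P - 196, i.e. P* = 27 and Q* = 20.
The ceiling of 26 is below the equilibrium price 27, so it binds.
At P = 26: Qd = 74 - 2·26 = 22 and Qs = 8·26 - 196 = 12.
Producer surplus without the control is ½ · (27 - 24.5) · 20 = 25.
With the ceiling, producers sell 12 units at 26, so PS = ½ · (26 - 24.5) · 12 = 9.
Change in producer surplus = 9 - 25 = -16.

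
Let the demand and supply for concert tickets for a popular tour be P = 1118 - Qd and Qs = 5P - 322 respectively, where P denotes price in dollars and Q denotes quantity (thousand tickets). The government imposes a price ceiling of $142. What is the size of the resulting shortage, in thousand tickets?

588

Rearranging demand gives Qd = 1118 - P. Without the control the market clears where 1118 - P = 5P - 322, i.e. P* = 240 and Q* = 878.
Because the ceiling (142) lies below the market-clearing price, it is binding.
At P = 142: Qd = 1118 - 142 = 976 and Qs = 5·142 - 322 = 388.
Shortage = Qd - Qs = 976 - 388 = 588.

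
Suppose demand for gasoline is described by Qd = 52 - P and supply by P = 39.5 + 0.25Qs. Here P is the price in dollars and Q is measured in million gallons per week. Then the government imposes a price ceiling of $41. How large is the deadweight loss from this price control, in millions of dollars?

10

Rearranging supply gives Qs = 4P - 158. Setting quantity demanded equal to quantity supplied, 52 - P = 4P - 158, gives P* = 42 and Q* = 10.
Since 41 < 42, the ceiling is binding.
At P = 41: Qd = 52 - 41 = 11 and Qs = 4·41 - 158 = 6.
Quantity traded falls to 6. At Q = 6 the demand price is 52 - 6 = 46 and the supply price is (158 + 6)/4 = 41.
Deadweight loss = ½ · (46 - 41) · (10 - 6) = ½ · 5 · 4 = 10.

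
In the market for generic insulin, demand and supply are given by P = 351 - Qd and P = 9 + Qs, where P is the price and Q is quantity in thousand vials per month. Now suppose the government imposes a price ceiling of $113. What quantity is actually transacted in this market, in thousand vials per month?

104

Rearranging demand gives Qd = 351 - P; rearranging supply gives Qs = P - 9. In a free market, 351 - P = P - 9 gives the equilibrium P* = 180, Q* = 171.
The ceiling of 113 is below the equilibrium price 180, so it binds.
At P = 113: Qd = 351 - 113 = 238 and Qs = 113 - 9 = 104.
The quantity actually transacted is the short side, supply: 104.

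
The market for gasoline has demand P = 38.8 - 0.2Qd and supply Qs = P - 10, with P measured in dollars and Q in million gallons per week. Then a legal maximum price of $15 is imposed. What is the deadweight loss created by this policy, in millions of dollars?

216.6

Rearranging demand gives Qd = 194 - 5P. Equilibrium: 194 - 5P = P - 10, so 204 = 6P and P* = 34, Q* = 24.
Since 15 < 34, the ceiling is binding.
At P = 15: Qd = 194 - 5·15 = 119 and Qs = 15 - 10 = 5.
Quantity traded falls to 5. At Q = 5 the demand price is (194 - 5)/5 = 37.8 and the supply price is 10 + 5 = 15.
Deadweight loss = ½ · (37.8 - 15) · (24 - 5) = ½ · 22.8 · 19 = 216.6.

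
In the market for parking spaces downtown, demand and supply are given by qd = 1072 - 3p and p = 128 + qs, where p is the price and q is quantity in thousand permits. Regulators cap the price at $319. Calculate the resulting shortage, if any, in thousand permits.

0

Rearranging supply gives qs = p - 128. In a free market, 1072 - 3p = p - 128 gives the equilibrium p* = 300, q* = 172.
Since 319 is above p* = 300, the ceiling does not bind and the free-market outcome prevails.
Since the control does not bind, there is no shortage.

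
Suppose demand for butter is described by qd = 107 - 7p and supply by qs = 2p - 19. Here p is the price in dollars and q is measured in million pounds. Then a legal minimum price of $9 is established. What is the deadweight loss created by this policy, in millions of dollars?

0

In a free market, 107 - 7p = 2p - 19 gives the equilibrium p* = 14, q* = 9.
Since 9 is below p* = 14, the floor does not bind and the free-market outcome prevails.
Since the control does not bind, no trades are prevented and deadweight loss is zero.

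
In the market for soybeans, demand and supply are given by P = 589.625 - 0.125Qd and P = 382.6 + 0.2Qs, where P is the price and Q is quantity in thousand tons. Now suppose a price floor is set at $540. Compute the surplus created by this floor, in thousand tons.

Rearranging demand gives Qd = 4717 - 8P; rearranging supply gives Qs = 5P - 1913. Setting quantity demanded equal to quantity supplied, 4717 - 8P = 5P - 1913, gives P* = 510 and Q* = 637.
The floor of 540 is above the equilibrium price 510, so it binds.
At P = 540: Qd = 4717 - 8·540 = 397 and Qs = 5·540 - 1913 = 787.
Surplus = Qs - Qd = 787 - 397 = 390.

390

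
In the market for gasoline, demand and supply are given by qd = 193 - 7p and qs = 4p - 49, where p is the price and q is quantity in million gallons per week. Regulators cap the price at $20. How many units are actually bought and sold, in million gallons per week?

31

Setting quantity demanded equal to quantity supplied, 193 - 7p = 4p - 49, gives p* = 22 and q* = 39.
Because the ceiling (20) lies below the market-clearing price, it is binding.
At p = 20: qd = 193 - 7·20 = 53 and qs = 4·20 - 49 = 31.
The quantity actually transacted is the short side, supply: 31.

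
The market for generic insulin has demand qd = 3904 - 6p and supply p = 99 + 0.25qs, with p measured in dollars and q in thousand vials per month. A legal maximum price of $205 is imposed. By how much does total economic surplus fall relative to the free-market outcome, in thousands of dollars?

168750

Rearranging supply gives qs = 4p - 396. Setting quantity demanded equal to quantity supplied, 3904 - 6p = 4p - 396, gives p* = 430 and q* = 1324.
The ceiling of 205 is below the equilibrium price 430, so it binds.
At p = 205: qd = 3904 - 6·205 = 2674 and qs = 4·205 - 396 = 424.
Quantity traded falls to 424. At q = 424 the demand price is (3904 - 424)/6 = 580 and the supply price is (396 + 424)/4 = 205.
Deadweight loss = ½ · (580 - 205) · (1324 - 424) = ½ · 375 · 900 = 168750.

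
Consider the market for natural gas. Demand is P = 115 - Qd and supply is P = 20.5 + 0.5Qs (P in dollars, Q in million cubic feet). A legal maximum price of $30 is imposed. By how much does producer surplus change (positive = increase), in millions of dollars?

Rearranging demand gives Qd = 115 - P; rearranging supply gives Qs = 2P - 41. In a free market, 115 - P = 2P - 41 gives the equilibrium P* = 52, Q* = 63.
Because the ceiling (30) lies below the market-clearing price, it is binding.
At P = 30: Qd = 115 - 30 = 85 and Qs = 2·30 - 41 = 19.
Producer surplus without the control is ½ · (52 - 20.5) · 63 = 992.25.
With the ceiling, producers sell 19 units at 30, so PS = ½ · (30 - 20.5) · 19 = 90.25.
Change in producer surplus = 90.25 - 992.25 = -902.

-902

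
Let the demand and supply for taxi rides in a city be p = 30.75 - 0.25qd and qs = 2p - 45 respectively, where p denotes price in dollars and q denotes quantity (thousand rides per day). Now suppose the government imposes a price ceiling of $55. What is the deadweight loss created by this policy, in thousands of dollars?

Rearranging demand gives qd = 123 - 4p. Setting quantity demanded equal to quantity supplied, 123 - 4p = 2p - 45, gives p* = 28 and q* = 11.
Since 55 is above p* = 28, the ceiling does not bind and the free-market outcome prevails.
Since the control does not bind, no trades are prevented and deadweight loss is zero.

0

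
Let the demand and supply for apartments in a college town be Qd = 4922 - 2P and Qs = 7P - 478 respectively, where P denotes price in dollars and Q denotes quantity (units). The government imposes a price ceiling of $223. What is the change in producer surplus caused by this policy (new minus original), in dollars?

Setting quantity demanded equal to quantity supplied, 4922 - 2P = 7P - 478, gives P* = 600 and Q* = 3722.
Because the ceiling (223) lies below the market-clearing price, it is binding.
At P = 223: Qd = 4922 - 2·223 = 4476 and Qs = 7·223 - 478 = 1083.
Producer surplus without the control is ½ · (600 - 478/7) · 3722 = 6926642/7.
With the ceiling, producers sell 1083 units at 223, so PS = ½ · (223 - 478/7) · 1083 = 1172889/14.
Change in producer surplus = 1172889/14 - 6926642/7 = -905742.5.

-905742.5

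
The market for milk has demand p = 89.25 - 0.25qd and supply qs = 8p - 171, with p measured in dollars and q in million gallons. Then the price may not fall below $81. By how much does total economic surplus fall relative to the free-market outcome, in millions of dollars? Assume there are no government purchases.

Rearranging demand gives qd = 357 - 4p. Setting quantity demanded equal to quantity supplied, 357 - 4p = 8p - 171, gives p* = 44 and q* = 181.
Because the floor (81) lies above the market-clearing price, it is binding.
At p = 81: qd = 357 - 4·81 = 33 and qs = 8·81 - 171 = 477.
Quantity traded falls to 33. At q = 33 the demand price is (357 - 33)/4 = 81 and the supply price is (171 + 33)/8 = 25.5.
Deadweight loss = ½ · (81 - 25.5) · (181 - 33) = ½ · 55.5 · 148 = 4107.

4107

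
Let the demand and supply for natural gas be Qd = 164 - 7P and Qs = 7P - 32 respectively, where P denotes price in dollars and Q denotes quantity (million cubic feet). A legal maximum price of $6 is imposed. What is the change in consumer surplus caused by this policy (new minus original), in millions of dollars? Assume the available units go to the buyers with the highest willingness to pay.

-144

Equilibrium: 164 - 7P = 7P - 32, so 196 = 14P and P* = 14, Q* = 66.
The ceiling of 6 is below the equilibrium price 14, so it binds.
At P = 6: Qd = 164 - 7·6 = 122 and Qs = 7·6 - 32 = 10.
Consumer surplus without the control is ½ · (164/7 - 14) · 66 = 2178/7.
With the ceiling, 10 units are sold at 6 (assume they go to the highest-value buyers). The demand price at Q = 10 is 22, so CS = ½ · [(164/7 - 6) + (22 - 6)] · 10 = 1170/7.
Change in consumer surplus = 1170/7 - 2178/7 = -144.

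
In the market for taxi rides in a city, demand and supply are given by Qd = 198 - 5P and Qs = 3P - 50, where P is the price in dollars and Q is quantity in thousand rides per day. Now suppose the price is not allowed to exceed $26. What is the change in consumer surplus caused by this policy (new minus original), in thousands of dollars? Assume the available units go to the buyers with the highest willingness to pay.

Equilibrium: 198 - 5P = 3P - 50, so 248 = 8P and P* = 31, Q* = 43.
Because the ceiling (26) lies below the market-clearing price, it is binding.
At P = 26: Qd = 198 - 5·26 = 68 and Qs = 3·26 - 50 = 28.
Consumer surplus without the control is ½ · (39.6 - 31) · 43 = 184.9.
With the ceiling, 28 units are sold at 26 (assume they go to the highest-value buyers). The demand price at Q = 28 is 34, so CS = ½ · [(39.6 - 26) + (34 - 26)] · 28 = 302.4.
Change in consumer surplus = 302.4 - 184.9 = 117.5.

117.5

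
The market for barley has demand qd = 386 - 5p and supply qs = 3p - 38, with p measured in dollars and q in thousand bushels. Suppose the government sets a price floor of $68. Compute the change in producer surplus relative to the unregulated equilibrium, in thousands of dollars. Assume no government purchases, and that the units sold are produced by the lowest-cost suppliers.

Equilibrium: 386 - 5p = 3p - 38, so 424 = 8p and p* = 53, q* = 121.
Since 68 > 53, the floor is binding.
At p = 68: qd = 386 - 5·68 = 46 and qs = 3·68 - 38 = 166.
Producer surplus without the control is ½ · (53 - 38/3) · 121 = 14641/6.
With the floor, 46 units are sold at 68. The supply price at q = 46 is 28, so PS = ½ · [(68 - 38/3) + (68 - 28)] · 46 = 6578/3.
Change in producer surplus = 6578/3 - 14641/6 = -247.5.

-247.5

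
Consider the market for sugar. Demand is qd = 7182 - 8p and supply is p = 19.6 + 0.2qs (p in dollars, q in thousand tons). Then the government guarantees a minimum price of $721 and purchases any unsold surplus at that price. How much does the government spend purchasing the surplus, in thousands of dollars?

Rearranging supply gives qs = 5p - 98. In a free market, 7182 - 8p = 5p - 98 gives the equilibrium p* = 560, q* = 2702.
Because the floor (721) lies above the market-clearing price, it is binding.
At p = 721: qd = 7182 - 8·721 = 1414 and qs = 5·721 - 98 = 3507.
Surplus = qs - qd = 2093.
Government expenditure = surplus × support price = 2093 × 721 = 1509053.

1509053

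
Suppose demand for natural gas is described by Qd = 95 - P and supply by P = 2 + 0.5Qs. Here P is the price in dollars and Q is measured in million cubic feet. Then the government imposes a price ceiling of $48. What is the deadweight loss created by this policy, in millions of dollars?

0

Rearranging supply gives Qs = 2P - 4. In a free market, 95 - P = 2P - 4 gives the equilibrium P* = 33, Q* = 62.
The ceiling of 48 is above the equilibrium price 33, so it is not binding; the market clears at P* = 33, Q* = 62.
Since the control does not bind, no trades are prevented and deadweight loss is zero.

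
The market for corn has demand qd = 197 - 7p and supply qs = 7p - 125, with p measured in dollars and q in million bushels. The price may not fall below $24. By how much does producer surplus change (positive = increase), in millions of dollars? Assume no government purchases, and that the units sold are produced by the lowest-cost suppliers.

Equilibrium: 197 - 7p = 7p - 125, so 322 = 14p and p* = 23, q* = 36.
Because the floor (24) lies above the market-clearing price, it is binding.
At p = 24: qd = 197 - 7·24 = 29 and qs = 7·24 - 125 = 43.
Producer surplus without the control is ½ · (23 - 125/7) · 36 = 648/7.
With the floor, 29 units are sold at 24. The supply price at q = 29 is 22, so PS = ½ · [(24 - 125/7) + (24 - 22)] · 29 = 1653/14.
Change in producer surplus = 1653/14 - 648/7 = 25.5.

25.5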